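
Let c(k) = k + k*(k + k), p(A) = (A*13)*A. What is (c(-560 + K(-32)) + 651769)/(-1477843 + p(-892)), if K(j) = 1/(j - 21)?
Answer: 3591169550/24904001301 ≈ 0.14420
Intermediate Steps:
p(A) = 13*A**2 (p(A) = (13*A)*A = 13*A**2)
K(j) = 1/(-21 + j)
c(k) = k + 2*k**2 (c(k) = k + k*(2*k) = k + 2*k**2)
(c(-560 + K(-32)) + 651769)/(-1477843 + p(-892)) = ((-560 + 1/(-21 - 32))*(1 + 2*(-560 + 1/(-21 - 32))) + 651769)/(-1477843 + 13*(-892)**2) = ((-560 + 1/(-53))*(1 + 2*(-560 + 1/(-53))) + 651769)/(-1477843 + 13*795664) = ((-560 - 1/53)*(1 + 2*(-560 - 1/53)) + 651769)/(-1477843 + 10343632) = (-29681*(1 + 2*(-29681/53))/53 + 651769)/8865789 = (-29681*(1 - 59362/53)/53 + 651769)*(1/8865789) = (-29681/53*(-59309/53) + 651769)*(1/8865789) = (1760350429/2809 + 651769)*(1/8865789) = (3591169550/2809)*(1/8865789) = 3591169550/24904001301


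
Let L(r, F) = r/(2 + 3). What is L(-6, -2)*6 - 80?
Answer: -436/5 ≈ -87.200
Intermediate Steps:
L(r, F) = r/5
L(-6, -2)*6 - 80 = ((⅕)*(-6))*6 - 80 = -6/5*6 - 80 = -36/5 - 80 = -436/5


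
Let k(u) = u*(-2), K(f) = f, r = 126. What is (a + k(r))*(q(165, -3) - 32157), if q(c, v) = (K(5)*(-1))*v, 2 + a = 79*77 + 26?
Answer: -188191410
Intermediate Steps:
a = 6107 (a = -2 + (79*77 + 26) = -2 + (6083 + 26) = -2 + 6109 = 6107)
k(u) = -2*u
q(c, v) = -5*v (q(c, v) = (5*(-1))*v = -5*v)
(a + k(r))*(q(165, -3) - 32157) = (6107 - 2*126)*(-5*(-3) - 32157) = (6107 - 252)*(15 - 32157) = 5855*(-32142) = -188191410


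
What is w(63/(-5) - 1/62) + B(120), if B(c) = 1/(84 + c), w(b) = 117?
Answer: 23869/204 ≈ 117.00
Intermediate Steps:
w(63/(-5) - 1/62) + B(120) = 117 + 1/(84 + 120) = 117 + 1/204 = 23869/204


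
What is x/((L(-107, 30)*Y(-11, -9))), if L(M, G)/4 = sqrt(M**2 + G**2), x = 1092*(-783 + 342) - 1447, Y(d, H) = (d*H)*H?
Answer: 483019*sqrt(12349)/44011836 ≈ 1.2196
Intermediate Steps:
Y(d, H) = d*H**2 (Y(d, H) = (H*d)*H = d*H**2)
x = -483019 (x = 1092*(-441) - 1447 = -481572 - 1447 = -483019)
L(M, G) = 4*sqrt(G**2 + M**2) (L(M, G) = 4*sqrt(M**2 + G**2) = 4*sqrt(G**2 + M**2))
x/((L(-107, 30)*Y(-11, -9))) = -483019*(-1/(3564*sqrt(30**2 + (-107)**2))) = -483019*(-1/(3564*sqrt(900 + 11449))) = -483019*(-sqrt(12349)/44011836) = -(-483019)*sqrt(12349)/44011836 = 483019*sqrt(12349)/44011836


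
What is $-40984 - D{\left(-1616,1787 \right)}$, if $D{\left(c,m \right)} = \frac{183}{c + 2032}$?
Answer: $- \frac{17049527}{416} \approx -40984.0$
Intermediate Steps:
$D{\left(c,m \right)} = \frac{183}{2032 + c}$
$-40984 - D{\left(-1616,1787 \right)} = -40984 - \frac{183}{2032 - 1616} = -40984 - \frac{183}{416} = - \frac{17049527}{416}$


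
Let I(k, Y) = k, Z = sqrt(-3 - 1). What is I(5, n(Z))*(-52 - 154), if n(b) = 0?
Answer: -1030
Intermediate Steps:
Z = 2*I (Z = sqrt(-4) = 2*I ≈ 2.0*I)
I(5, n(Z))*(-52 - 154) = 5*(-52 - 154) = 5*(-206) = -1030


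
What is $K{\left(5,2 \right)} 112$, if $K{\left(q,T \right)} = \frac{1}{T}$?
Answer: $56$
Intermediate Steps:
$K{\left(5,2 \right)} 112 = \frac{1}{2} \cdot 112 = 56$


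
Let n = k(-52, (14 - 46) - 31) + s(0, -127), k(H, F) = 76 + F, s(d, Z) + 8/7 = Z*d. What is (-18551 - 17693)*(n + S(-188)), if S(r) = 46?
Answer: -14678820/7 ≈ -2.0970e+6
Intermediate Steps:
s(d, Z) = -8/7 + Z*d
n = 83/7 (n = (76 + ((14 - 46) - 31)) + (-8/7 - 127*0) = (76 + (-32 - 31)) + (-8/7 + 0) = (76 - 63) - 8/7 = 13 - 8/7 = 83/7 ≈ 11.857)
(-18551 - 17693)*(n + S(-188)) = (-18551 - 17693)*(83/7 + 46) = -36244*405/7 = -14678820/7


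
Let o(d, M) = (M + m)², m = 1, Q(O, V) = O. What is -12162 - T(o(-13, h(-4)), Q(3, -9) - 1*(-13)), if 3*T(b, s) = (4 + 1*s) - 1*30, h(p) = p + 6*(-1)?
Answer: -36476/3 ≈ -12159.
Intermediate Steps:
h(p) = -6 + p (h(p) = p - 6 = -6 + p)
o(d, M) = (1 + M)² (o(d, M) = (M + 1)² = (1 + M)²)
T(b, s) = -26/3 + s/3 (T(b, s) = ((4 + 1*s) - 1*30)/3 = ((4 + s) - 30)/3 = (-26 + s)/3 = -26/3 + s/3)
-12162 - T(o(-13, h(-4)), Q(3, -9) - 1*(-13)) = -12162 - (-26/3 + (3 - 1*(-13))/3) = -12162 - (-26/3 + (3 + 13)/3) = -12162 - (-26/3 + (⅓)*16) = -12162 - (-26/3 + 16/3) = -12162 - 1*(-10/3) = -12162 + 10/3 = -36476/3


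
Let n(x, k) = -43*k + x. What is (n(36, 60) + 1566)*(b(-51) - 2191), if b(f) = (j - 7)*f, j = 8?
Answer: 2192676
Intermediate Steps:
b(f) = f (b(f) = (8 - 7)*f = 1*f = f)
n(x, k) = x - 43*k
(n(36, 60) + 1566)*(b(-51) - 2191) = ((36 - 43*60) + 1566)*(-51 - 2191) = ((36 - 2580) + 1566)*(-2242) = (-2544 + 1566)*(-2242) = -978*(-2242) = 2192676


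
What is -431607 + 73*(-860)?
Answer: -494387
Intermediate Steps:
-431607 + 73*(-860) = -431607 - 62780 = -494387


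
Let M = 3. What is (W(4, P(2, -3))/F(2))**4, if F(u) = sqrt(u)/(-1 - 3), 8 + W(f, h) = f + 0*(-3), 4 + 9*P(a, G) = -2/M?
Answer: 16384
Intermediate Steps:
P(a, G) = -14/27 (P(a, G) = -4/9 + (-2/3)/9 = -4/9 + (-2*1/3)/9 = -4/9 + (1/9)*(-2/3) = -4/9 - 2/27 = -14/27)
W(f, h) = -8 + f (W(f, h) = -8 + (f + 0*(-3)) = -8 + (f + 0) = -8 + f)
F(u) = -sqrt(u)/4 (F(u) = sqrt(u)/(-4) = -sqrt(u)/4)
(W(4, P(2, -3))/F(2))**4 = ((-8 + 4)/((-sqrt(2)/4)))**4 = (-(-8)*sqrt(2))**4 = (8*sqrt(2))**4 = 16384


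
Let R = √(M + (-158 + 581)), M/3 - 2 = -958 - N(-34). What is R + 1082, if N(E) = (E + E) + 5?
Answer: 1082 + 4*I*√141 ≈ 1082.0 + 47.497*I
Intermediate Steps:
N(E) = 5 + 2*E (N(E) = 2*E + 5 = 5 + 2*E)
M = -2679 (M = 6 + 3*(-958 - (5 + 2*(-34))) = 6 + 3*(-958 - (5 - 68)) = 6 + 3*(-958 - 1*(-63)) = 6 + 3*(-958 + 63) = 6 + 3*(-895) = 6 - 2685 = -2679)
R = 4*I*√141 (R = √(-2679 + (-158 + 581)) = √(-2679 + 423) = √(-2256) = 4*I*√141 ≈ 47.497*I)
R + 1082 = 4*I*√141 + 1082 = 1082 + 4*I*√141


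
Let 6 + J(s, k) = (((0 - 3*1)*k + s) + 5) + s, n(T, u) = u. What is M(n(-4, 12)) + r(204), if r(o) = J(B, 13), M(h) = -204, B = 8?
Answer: -228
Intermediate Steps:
J(s, k) = -1 - 3*k + 2*s (J(s, k) = -6 + ((((0 - 3*1)*k + s) + 5) + s) = -6 + ((((0 - 3)*k + s) + 5) + s) = -6 + (((-3*k + s) + 5) + s) = -6 + (((s - 3*k) + 5) + s) = -6 + ((5 + s - 3*k) + s) = -6 + (5 - 3*k + 2*s) = -1 - 3*k + 2*s)
r(o) = -24 (r(o) = -1 - 3*13 + 2*8 = -1 - 39 + 16 = -24)
M(n(-4, 12)) + r(204) = -204 - 24 = -228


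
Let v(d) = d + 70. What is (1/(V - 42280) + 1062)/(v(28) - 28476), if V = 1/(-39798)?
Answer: -893492143272/23875254808349 ≈ -0.037423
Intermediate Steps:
v(d) = 70 + d
V = -1/39798 ≈ -2.5127e-5
(1/(V - 42280) + 1062)/(v(28) - 28476) = (1/(-1/39798 - 42280) + 1062)/((70 + 28) - 28476) = (1/(-1682659441/39798) + 1062)/(98 - 28476) = (-39798/1682659441 + 1062)/(-28378) = (1786984286544/1682659441)*(-1/28378) = -893492143272/23875254808349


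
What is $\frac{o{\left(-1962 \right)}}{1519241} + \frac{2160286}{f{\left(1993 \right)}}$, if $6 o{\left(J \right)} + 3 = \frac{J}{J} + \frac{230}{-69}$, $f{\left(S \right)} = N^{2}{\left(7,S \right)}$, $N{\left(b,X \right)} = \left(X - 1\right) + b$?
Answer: $\frac{29537923598326}{54637996997169} \approx 0.54061$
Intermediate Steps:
$N{\left(b,X \right)} = -1 + X + b$ ($N{\left(b,X \right)} = \left(-1 + X\right) + b = -1 + X + b$)
$f{\left(S \right)} = \left(6 + S\right)^{2}$ ($f{\left(S \right)} = \left(-1 + S + 7\right)^{2} = \left(6 + S\right)^{2}$)
$o{\left(J \right)} = - \frac{8}{9}$ ($o{\left(J \right)} = - \frac{1}{2} + \frac{\frac{J}{J} + \frac{230}{-69}}{6} = - \frac{1}{2} + \frac{1 + 230 \left(- \frac{1}{69}\right)}{6} = - \frac{1}{2} + \frac{1 - \frac{10}{3}}{6} = - \frac{1}{2} + \frac{1}{6} \left(- \frac{7}{3}\right) = - \frac{1}{2} - \frac{7}{18} = - \frac{8}{9}$)
$\frac{o{\left(-1962 \right)}}{1519241} + \frac{2160286}{f{\left(1993 \right)}} = - \frac{8}{9 \cdot 1519241} + \frac{2160286}{\left(6 + 1993\right)^{2}} = \left(- \frac{8}{9}\right) \frac{1}{1519241} + \frac{2160286}{1999^{2}} = - \frac{8}{13673169} + \frac{2160286}{3996001} = \frac{29537923598326}{54637996997169}$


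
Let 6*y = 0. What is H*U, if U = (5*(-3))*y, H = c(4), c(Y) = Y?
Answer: 0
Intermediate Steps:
y = 0 (y = (⅙)*0 = 0)
H = 4
U = 0 (U = (5*(-3))*0 = -15*0 = 0)
H*U = 4*0 = 0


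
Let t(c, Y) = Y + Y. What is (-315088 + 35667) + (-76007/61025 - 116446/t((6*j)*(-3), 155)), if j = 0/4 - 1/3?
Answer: -529314630207/1891775 ≈ -2.7980e+5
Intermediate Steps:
j = -1/3 (j = 0*(1/4) - 1*1/3 = 0 - 1/3 = -1/3 ≈ -0.33333)
t(c, Y) = 2*Y
(-315088 + 35667) + (-76007/61025 - 116446/t((6*j)*(-3), 155)) = (-315088 + 35667) + (-76007/61025 - 116446/(2*155)) = -279421 + (-76007*1/61025 - 116446/310) = -279421 + (-76007/61025 - 116446*1/310) = -279421 + (-76007/61025 - 58223/155) = -279421 - 712967932/1891775 = -529314630207/1891775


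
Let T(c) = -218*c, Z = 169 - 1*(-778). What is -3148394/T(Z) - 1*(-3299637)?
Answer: 340600004248/103223 ≈ 3.2997e+6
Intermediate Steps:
Z = 947 (Z = 169 + 778 = 947)
-3148394/T(Z) - 1*(-3299637) = -3148394/((-218*947)) - 1*(-3299637) = -3148394/(-206446) + 3299637 = -3148394*(-1/206446) + 3299637 = 1574197/103223 + 3299637 = 340600004248/103223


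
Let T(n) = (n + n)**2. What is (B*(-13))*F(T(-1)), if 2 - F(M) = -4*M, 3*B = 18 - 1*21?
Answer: 234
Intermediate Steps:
B = -1 (B = (18 - 1*21)/3 = (18 - 21)/3 = (1/3)*(-3) = -1)
T(n) = 4*n**2 (T(n) = (2*n)**2 = 4*n**2)
F(M) = 2 + 4*M (F(M) = 2 - (-4)*M = 2 + 4*M)
(B*(-13))*F(T(-1)) = (-1*(-13))*(2 + 4*(4*(-1)**2)) = 13*(2 + 4*(4*1)) = 13*(2 + 4*4) = 13*(2 + 16) = 13*18 = 234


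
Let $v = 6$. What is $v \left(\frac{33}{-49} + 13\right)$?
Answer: $\frac{3624}{49} \approx 73.959$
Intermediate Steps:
$v \left(\frac{33}{-49} + 13\right) = 6 \left(\frac{33}{-49} + 13\right) = 6 \left(33 \left(- \frac{1}{49}\right) + 13\right) = 6 \left(- \frac{33}{49} + 13\right) = 6 \cdot \frac{604}{49} = \frac{3624}{49}$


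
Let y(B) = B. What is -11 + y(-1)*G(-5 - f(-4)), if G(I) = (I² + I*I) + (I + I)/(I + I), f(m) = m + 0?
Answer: -14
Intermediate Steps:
f(m) = m
G(I) = 1 + 2*I² (G(I) = (I² + I²) + (2*I)/((2*I)) = 2*I² + (2*I)*(1/(2*I)) = 2*I² + 1 = 1 + 2*I²)
-11 + y(-1)*G(-5 - f(-4)) = -11 - (1 + 2*(-5 - 1*(-4))²) = -11 - (1 + 2*(-5 + 4)²) = -11 - (1 + 2*(-1)²) = -11 - (1 + 2*1) = -11 - (1 + 2) = -11 - 1*3 = -11 - 3 = -14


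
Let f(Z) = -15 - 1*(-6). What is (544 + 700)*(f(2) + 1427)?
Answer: 1763992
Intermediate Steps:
f(Z) = -9 (f(Z) = -15 + 6 = -9)
(544 + 700)*(f(2) + 1427) = (544 + 700)*(-9 + 1427) = 1244*1418 = 1763992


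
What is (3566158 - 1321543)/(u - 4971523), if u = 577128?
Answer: -448923/878879 ≈ -0.51079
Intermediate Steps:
(3566158 - 1321543)/(u - 4971523) = (3566158 - 1321543)/(577128 - 4971523) = 2244615/(-4394395) = 2244615*(-1/4394395) = -448923/878879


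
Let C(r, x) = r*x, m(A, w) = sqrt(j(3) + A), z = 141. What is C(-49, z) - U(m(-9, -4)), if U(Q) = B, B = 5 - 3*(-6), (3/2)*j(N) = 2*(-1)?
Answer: -6932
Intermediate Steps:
j(N) = -4/3 (j(N) = 2*(2*(-1))/3 = (2/3)*(-2) = -4/3)
m(A, w) = sqrt(-4/3 + A)
B = 23 (B = 5 + 18 = 23)
U(Q) = 23
C(-49, z) - U(m(-9, -4)) = -49*141 - 1*23 = -6909 - 23 = -6932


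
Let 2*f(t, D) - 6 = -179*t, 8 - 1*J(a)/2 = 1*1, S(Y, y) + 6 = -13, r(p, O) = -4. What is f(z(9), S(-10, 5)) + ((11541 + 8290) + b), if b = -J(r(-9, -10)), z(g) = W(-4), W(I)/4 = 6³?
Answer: -57508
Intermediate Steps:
W(I) = 864 (W(I) = 4*6³ = 4*216 = 864)
z(g) = 864
S(Y, y) = -19 (S(Y, y) = -6 - 13 = -19)
J(a) = 14 (J(a) = 16 - 2 = 14)
b = -14 (b = -1*14 = -14)
f(t, D) = 3 - 179*t/2 (f(t, D) = 3 + (-179*t)/2 = 3 - 179*t/2)
f(z(9), S(-10, 5)) + ((11541 + 8290) + b) = (3 - 179/2*864) + ((11541 + 8290) - 14) = (3 - 77328) + (19831 - 14) = -77325 + 19817 = -57508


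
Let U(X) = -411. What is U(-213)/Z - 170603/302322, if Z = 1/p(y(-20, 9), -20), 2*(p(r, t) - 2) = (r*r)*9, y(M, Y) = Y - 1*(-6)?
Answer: -63028100281/151161 ≈ -4.1696e+5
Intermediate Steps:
y(M, Y) = 6 + Y (y(M, Y) = Y + 6 = 6 + Y)
p(r, t) = 2 + 9*r²/2 (p(r, t) = 2 + ((r*r)*9)/2 = 2 + (r²*9)/2 = 2 + (9*r²)/2 = 2 + 9*r²/2)
Z = 2/2029 (Z = 1/(2 + 9*(6 + 9)²/2) = 1/(2 + (9/2)*15²) = 1/(2 + (9/2)*225) = 1/(2 + 2025/2) = 1/(2029/2) = 2/2029 ≈ 0.00098571)
U(-213)/Z - 170603/302322 = -411/2/2029 - 170603/302322 = -411*2029/2 - 170603*1/302322 = -833919/2 - 170603/302322 = -63028100281/151161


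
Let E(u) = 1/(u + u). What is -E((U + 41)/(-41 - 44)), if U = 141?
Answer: 85/364 ≈ 0.23352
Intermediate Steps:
E(u) = 1/(2*u)
-E((U + 41)/(-41 - 44)) = -1/(2*((141 + 41)/(-41 - 44))) = -1/(2*(182/(-85))) = -1/(2*(182*(-1/85))) = -1/(2*(-182/85)) = -(-85)/(2*182) = -1*(-85/364) = 85/364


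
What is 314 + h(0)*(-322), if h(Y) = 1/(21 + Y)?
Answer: 896/3 ≈ 298.67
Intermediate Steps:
314 + h(0)*(-322) = 314 - 322/(21 + 0) = 314 - 322/21 = 314 + (1/21)*(-322) = 314 - 46/3 = 896/3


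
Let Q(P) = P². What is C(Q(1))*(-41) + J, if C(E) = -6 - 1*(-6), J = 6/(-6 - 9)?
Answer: -⅖ ≈ -0.40000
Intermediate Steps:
J = -⅖ (J = 6/(-15) = 6*(-1/15) = -⅖ ≈ -0.40000)
C(E) = 0 (C(E) = -6 + 6 = 0)
C(Q(1))*(-41) + J = 0*(-41) - ⅖ = 0 - ⅖ = -⅖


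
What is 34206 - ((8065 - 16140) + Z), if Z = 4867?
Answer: 37414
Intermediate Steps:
34206 - ((8065 - 16140) + Z) = 34206 - ((8065 - 16140) + 4867) = 34206 - (-8075 + 4867) = 34206 - 1*(-3208) = 34206 + 3208 = 37414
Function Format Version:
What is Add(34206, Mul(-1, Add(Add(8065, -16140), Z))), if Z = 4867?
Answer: 37414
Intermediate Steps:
Add(34206, Mul(-1, Add(Add(8065, -16140), Z))) = Add(34206, Mul(-1, Add(Add(8065, -16140), 4867))) = Add(34206, Mul(-1, Add(-8075, 4867))) = Add(34206, Mul(-1, -3208)) = Add(34206, 3208) = 37414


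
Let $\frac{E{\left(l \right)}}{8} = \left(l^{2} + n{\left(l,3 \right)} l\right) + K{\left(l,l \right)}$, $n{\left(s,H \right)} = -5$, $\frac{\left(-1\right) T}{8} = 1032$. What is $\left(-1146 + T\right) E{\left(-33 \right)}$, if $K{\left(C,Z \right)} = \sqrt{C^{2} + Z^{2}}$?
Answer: $-94320864 - 2482128 \sqrt{2} \approx -9.7831 \cdot 10^{7}$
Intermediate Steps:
$T = -8256$ ($T = \left(-8\right) 1032 = -8256$)
$E{\left(l \right)} = - 40 l + 8 l^{2} + 8 \sqrt{2} \sqrt{l^{2}}$ ($E{\left(l \right)} = 8 \left(\left(l^{2} - 5 l\right) + \sqrt{l^{2} + l^{2}}\right) = 8 \left(\left(l^{2} - 5 l\right) + \sqrt{2 l^{2}}\right) = 8 \left(\left(l^{2} - 5 l\right) + \sqrt{2} \sqrt{l^{2}}\right) = 8 \left(l^{2} - 5 l + \sqrt{2} \sqrt{l^{2}}\right) = - 40 l + 8 l^{2} + 8 \sqrt{2} \sqrt{l^{2}}$)
$\left(-1146 + T\right) E{\left(-33 \right)} = \left(-1146 - 8256\right) \left(\left(-40\right) \left(-33\right) + 8 \left(-33\right)^{2} + 8 \sqrt{2} \sqrt{\left(-33\right)^{2}}\right) = - 9402 \left(1320 + 8 \cdot 1089 + 8 \sqrt{2} \sqrt{1089}\right) = - 9402 \left(1320 + 8712 + 8 \sqrt{2} \cdot 33\right) = - 9402 \left(1320 + 8712 + 264 \sqrt{2}\right) = - 9402 \left(10032 + 264 \sqrt{2}\right) = -94320864 - 2482128 \sqrt{2}$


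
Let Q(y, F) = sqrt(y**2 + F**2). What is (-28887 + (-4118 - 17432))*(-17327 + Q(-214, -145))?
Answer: 873921899 - 50437*sqrt(66821) ≈ 8.6088e+8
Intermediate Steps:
Q(y, F) = sqrt(F**2 + y**2)
(-28887 + (-4118 - 17432))*(-17327 + Q(-214, -145)) = (-28887 + (-4118 - 17432))*(-17327 + sqrt((-145)**2 + (-214)**2)) = (-28887 - 21550)*(-17327 + sqrt(21025 + 45796)) = -50437*(-17327 + sqrt(66821)) = 873921899 - 50437*sqrt(66821)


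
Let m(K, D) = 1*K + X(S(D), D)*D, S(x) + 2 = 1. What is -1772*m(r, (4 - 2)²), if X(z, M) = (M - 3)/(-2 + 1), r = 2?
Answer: 3544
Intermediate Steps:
S(x) = -1 (S(x) = -2 + 1 = -1)
X(z, M) = 3 - M (X(z, M) = (-3 + M)/(-1) = (-3 + M)*(-1) = 3 - M)
m(K, D) = K + D*(3 - D) (m(K, D) = 1*K + (3 - D)*D = K + D*(3 - D))
-1772*m(r, (4 - 2)²) = -1772*(2 - (4 - 2)²*(-3 + (4 - 2)²)) = -1772*(2 - 1*2²*(-3 + 2²)) = -1772*(2 - 1*4*(-3 + 4)) = -1772*(2 - 1*4*1) = -1772*(2 - 4) = -1772*(-2) = 3544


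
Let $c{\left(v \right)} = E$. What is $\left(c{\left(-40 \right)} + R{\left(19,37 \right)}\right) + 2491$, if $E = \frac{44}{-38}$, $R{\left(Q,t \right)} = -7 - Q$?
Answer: $\frac{46813}{19} \approx 2463.8$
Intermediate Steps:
$E = - \frac{22}{19}$ ($E = 44 \left(- \frac{1}{38}\right) = - \frac{22}{19} \approx -1.1579$)
$c{\left(v \right)} = - \frac{22}{19}$
$\left(c{\left(-40 \right)} + R{\left(19,37 \right)}\right) + 2491 = \left(- \frac{22}{19} - 26\right) + 2491 = - \frac{516}{19} + 2491 = \frac{46813}{19}$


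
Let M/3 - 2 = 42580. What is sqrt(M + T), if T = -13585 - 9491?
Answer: 3*sqrt(11630) ≈ 323.53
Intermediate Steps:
T = -23076
M = 127746 (M = 6 + 3*42580 = 6 + 127740 = 127746)
sqrt(M + T) = sqrt(127746 - 23076) = sqrt(104670) = 3*sqrt(11630)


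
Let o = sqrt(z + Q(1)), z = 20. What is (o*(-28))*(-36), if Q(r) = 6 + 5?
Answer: 1008*sqrt(31) ≈ 5612.3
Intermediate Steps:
Q(r) = 11
o = sqrt(31) (o = sqrt(20 + 11) = sqrt(31) ≈ 5.5678)
(o*(-28))*(-36) = (sqrt(31)*(-28))*(-36) = -28*sqrt(31)*(-36) = 1008*sqrt(31)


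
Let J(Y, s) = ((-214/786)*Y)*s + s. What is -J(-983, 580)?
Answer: -61232920/393 ≈ -1.5581e+5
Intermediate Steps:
J(Y, s) = s - 107*Y*s/393 (J(Y, s) = ((-214*1/786)*Y)*s + s = (-107*Y/393)*s + s = -107*Y*s/393 + s = s - 107*Y*s/393)
-J(-983, 580) = -580*(393 - 107*(-983))/393 = -580*(393 + 105181)/393 = -580*105574/393 = -1*61232920/393 = -61232920/393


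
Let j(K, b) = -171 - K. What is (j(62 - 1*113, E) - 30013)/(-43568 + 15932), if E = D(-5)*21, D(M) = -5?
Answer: 30133/27636 ≈ 1.0904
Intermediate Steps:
E = -105 (E = -5*21 = -105)
(j(62 - 1*113, E) - 30013)/(-43568 + 15932) = ((-171 - (62 - 1*113)) - 30013)/(-43568 + 15932) = ((-171 - (62 - 113)) - 30013)/(-27636) = ((-171 - 1*(-51)) - 30013)*(-1/27636) = ((-171 + 51) - 30013)*(-1/27636) = (-120 - 30013)*(-1/27636) = -30133*(-1/27636) = 30133/27636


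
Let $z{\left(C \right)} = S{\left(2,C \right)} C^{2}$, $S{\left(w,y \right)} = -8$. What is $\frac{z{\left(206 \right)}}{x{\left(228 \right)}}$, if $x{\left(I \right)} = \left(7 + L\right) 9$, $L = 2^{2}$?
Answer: $- \frac{339488}{99} \approx -3429.2$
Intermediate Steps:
$z{\left(C \right)} = - 8 C^{2}$
$L = 4$
$x{\left(I \right)} = 99$ ($x{\left(I \right)} = \left(7 + 4\right) 9 = 11 \cdot 9 = 99$)
$\frac{z{\left(206 \right)}}{x{\left(228 \right)}} = \frac{\left(-8\right) 206^{2}}{99} = \left(-8\right) 42436 \cdot \frac{1}{99} = \left(-339488\right) \frac{1}{99} = - \frac{339488}{99}$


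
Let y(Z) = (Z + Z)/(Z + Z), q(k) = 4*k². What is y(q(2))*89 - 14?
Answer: 75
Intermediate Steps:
y(Z) = 1 (y(Z) = (2*Z)/((2*Z)) = (2*Z)*(1/(2*Z)) = 1)
y(q(2))*89 - 14 = 1*89 - 14 = 89 - 14 = 75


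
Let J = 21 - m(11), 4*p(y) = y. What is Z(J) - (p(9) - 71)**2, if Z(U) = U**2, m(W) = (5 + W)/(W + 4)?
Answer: -15585209/3600 ≈ -4329.2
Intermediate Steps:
p(y) = y/4
m(W) = (5 + W)/(4 + W)
J = 299/15 (J = 21 - (5 + 11)/(4 + 11) = 21 - 16/15 = 299/15 ≈ 19.933)
Z(J) - (p(9) - 71)**2 = (299/15)**2 - ((1/4)*9 - 71)**2 = 89401/225 - (9/4 - 71)**2 = 89401/225 - (-275/4)**2 = 89401/225 - 1*75625/16 = 89401/225 - 75625/16 = -15585209/3600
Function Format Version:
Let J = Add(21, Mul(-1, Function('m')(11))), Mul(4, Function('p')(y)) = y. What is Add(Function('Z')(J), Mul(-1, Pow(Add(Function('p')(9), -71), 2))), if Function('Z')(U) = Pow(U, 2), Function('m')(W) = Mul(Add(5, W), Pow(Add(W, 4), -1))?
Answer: Rational(-15585209, 3600) ≈ -4329.2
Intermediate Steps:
Function('p')(y) = Mul(Rational(1, 4), y)
Function('m')(W) = Mul(Pow(Add(4, W), -1), Add(5, W)) (Function('m')(W) = Mul(Add(5, W), Pow(Add(4, W), -1)) = Mul(Pow(Add(4, W), -1), Add(5, W)))
J = Rational(299, 15) (J = Add(21, Mul(-1, Mul(Pow(Add(4, 11), -1), Add(5, 11)))) = Add(21, Mul(-1, Mul(Pow(15, -1), 16))) = Add(21, Mul(-1, Mul(Rational(1, 15), 16))) = Add(21, Mul(-1, Rational(16, 15))) = Add(21, Rational(-16, 15)) = Rational(299, 15) ≈ 19.933)
Add(Function('Z')(J), Mul(-1, Pow(Add(Function('p')(9), -71), 2))) = Add(Pow(Rational(299, 15), 2), Mul(-1, Pow(Add(Mul(Rational(1, 4), 9), -71), 2))) = Add(Rational(89401, 225), Mul(-1, Pow(Add(Rational(9, 4), -71), 2))) = Add(Rational(89401, 225), Mul(-1, Pow(Rational(-275, 4), 2))) = Add(Rational(89401, 225), Mul(-1, Rational(75625, 16))) = Add(Rational(89401, 225), Rational(-75625, 16)) = Rational(-15585209, 3600)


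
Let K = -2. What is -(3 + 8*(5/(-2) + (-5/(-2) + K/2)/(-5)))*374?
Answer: 36278/5 ≈ 7255.6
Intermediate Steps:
-(3 + 8*(5/(-2) + (-5/(-2) + K/2)/(-5)))*374 = -(3 + 8*(5/(-2) + (-5/(-2) - 2/2)/(-5)))*374 = -(3 + 8*(5*(-½) + (-5*(-½) - 2*½)*(-⅕)))*374 = -(3 + 8*(-5/2 + (5/2 - 1)*(-⅕)))*374 = -(3 + 8*(-5/2 + (3/2)*(-⅕)))*374 = -(3 + 8*(-5/2 - 3/10))*374 = -(3 + 8*(-14/5))*374 = -(3 - 112/5)*374 = -1*(-97/5)*374 = (97/5)*374 = 36278/5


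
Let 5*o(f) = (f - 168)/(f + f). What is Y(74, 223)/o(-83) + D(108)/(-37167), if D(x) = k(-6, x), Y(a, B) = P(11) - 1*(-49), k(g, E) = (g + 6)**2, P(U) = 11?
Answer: 49800/251 ≈ 198.41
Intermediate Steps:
k(g, E) = (6 + g)**2
Y(a, B) = 60 (Y(a, B) = 11 - 1*(-49) = 11 + 49 = 60)
D(x) = 0 (D(x) = (6 - 6)**2 = 0**2 = 0)
o(f) = (-168 + f)/(10*f) (o(f) = ((f - 168)/(f + f))/5 = ((-168 + f)/((2*f)))/5 = ((-168 + f)*(1/(2*f)))/5 = ((-168 + f)/(2*f))/5 = (-168 + f)/(10*f))
Y(74, 223)/o(-83) + D(108)/(-37167) = 60/(((1/10)*(-168 - 83)/(-83))) + 0/(-37167) = 60/(((1/10)*(-1/83)*(-251))) + 0*(-1/37167) = 60/(251/830) + 0 = 60*(830/251) + 0 = 49800/251 + 0 = 49800/251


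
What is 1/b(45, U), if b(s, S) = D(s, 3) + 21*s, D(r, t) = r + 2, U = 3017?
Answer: 1/992 ≈ 0.0010081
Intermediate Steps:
D(r, t) = 2 + r
b(s, S) = 2 + 22*s (b(s, S) = (2 + s) + 21*s = 2 + 22*s)
1/b(45, U) = 1/(2 + 22*45) = 1/(2 + 990) = 1/992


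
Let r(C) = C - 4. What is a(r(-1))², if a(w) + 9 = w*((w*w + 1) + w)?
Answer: 12996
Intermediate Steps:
r(C) = -4 + C
a(w) = -9 + w*(1 + w + w²) (a(w) = -9 + w*((w*w + 1) + w) = -9 + w*((w² + 1) + w) = -9 + w*((1 + w²) + w) = -9 + w*(1 + w + w²))
a(r(-1))² = (-9 + (-4 - 1) + (-4 - 1)² + (-4 - 1)³)² = (-9 - 5 + (-5)² + (-5)³)² = (-9 - 5 + 25 - 125)² = (-114)² = 12996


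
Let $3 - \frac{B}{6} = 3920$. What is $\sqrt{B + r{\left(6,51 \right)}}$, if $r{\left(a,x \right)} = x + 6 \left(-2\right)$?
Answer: $3 i \sqrt{2607} \approx 153.18 i$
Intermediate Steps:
$B = -23502$ ($B = 18 - 23520 = -23502$)
$r{\left(a,x \right)} = -12 + x$ ($r{\left(a,x \right)} = x - 12 = -12 + x$)
$\sqrt{B + r{\left(6,51 \right)}} = \sqrt{-23502 + \left(-12 + 51\right)} = \sqrt{-23502 + 39} = \sqrt{-23463} = 3 i \sqrt{2607}$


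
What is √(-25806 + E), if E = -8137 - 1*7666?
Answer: I*√41609 ≈ 203.98*I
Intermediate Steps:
E = -15803 (E = -8137 - 7666 = -15803)
√(-25806 + E) = √(-25806 - 15803) = √(-41609) = I*√41609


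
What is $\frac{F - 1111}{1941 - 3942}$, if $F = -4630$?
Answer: $\frac{5741}{2001} \approx 2.8691$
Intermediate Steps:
$\frac{F - 1111}{1941 - 3942} = \frac{-4630 - 1111}{1941 - 3942} = - \frac{5741}{-2001} = \left(-5741\right) \left(- \frac{1}{2001}\right) = \frac{5741}{2001}$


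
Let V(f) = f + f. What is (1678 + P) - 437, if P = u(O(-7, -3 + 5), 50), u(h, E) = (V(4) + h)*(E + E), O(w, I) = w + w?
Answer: 641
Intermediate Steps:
V(f) = 2*f
O(w, I) = 2*w
u(h, E) = 2*E*(8 + h) (u(h, E) = (2*4 + h)*(E + E) = (8 + h)*(2*E) = 2*E*(8 + h))
P = -600 (P = 2*50*(8 + 2*(-7)) = 2*50*(8 - 14) = 2*50*(-6) = -600)
(1678 + P) - 437 = (1678 - 600) - 437 = 1078 - 437 = 641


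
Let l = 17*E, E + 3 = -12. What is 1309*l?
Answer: -333795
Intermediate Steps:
E = -15 (E = -3 - 12 = -15)
l = -255 (l = 17*(-15) = -255)
1309*l = 1309*(-255) = -333795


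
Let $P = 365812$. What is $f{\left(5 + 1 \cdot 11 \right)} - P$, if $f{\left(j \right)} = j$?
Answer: $-365796$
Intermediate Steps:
$f{\left(5 + 1 \cdot 11 \right)} - P = \left(5 + 1 \cdot 11\right) - 365812 = \left(5 + 11\right) - 365812 = 16 - 365812 = -365796$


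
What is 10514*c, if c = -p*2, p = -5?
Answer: 105140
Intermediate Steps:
c = 10 (c = -1*(-5)*2 = 5*2 = 10)
10514*c = 10514*10 = 105140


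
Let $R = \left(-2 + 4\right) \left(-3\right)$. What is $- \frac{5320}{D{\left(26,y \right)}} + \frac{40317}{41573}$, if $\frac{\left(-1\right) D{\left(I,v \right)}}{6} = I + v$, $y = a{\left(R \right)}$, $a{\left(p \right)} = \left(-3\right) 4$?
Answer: $\frac{8019821}{124719} \approx 64.303$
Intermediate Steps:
$R = -6$ ($R = 2 \left(-3\right) = -6$)
$a{\left(p \right)} = -12$
$y = -12$
$D{\left(I,v \right)} = - 6 I - 6 v$ ($D{\left(I,v \right)} = - 6 \left(I + v\right) = - 6 I - 6 v$)
$- \frac{5320}{D{\left(26,y \right)}} + \frac{40317}{41573} = - \frac{5320}{\left(-6\right) 26 - -72} + \frac{40317}{41573} = - \frac{5320}{-156 + 72} + 40317 \cdot \frac{1}{41573} = - \frac{5320}{-84} + \frac{40317}{41573} = \left(-5320\right) \left(- \frac{1}{84}\right) + \frac{40317}{41573} = \frac{190}{3} + \frac{40317}{41573} = \frac{8019821}{124719}$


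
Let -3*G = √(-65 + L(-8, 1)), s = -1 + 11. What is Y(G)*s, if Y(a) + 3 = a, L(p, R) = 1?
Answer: -30 - 80*I/3 ≈ -30.0 - 26.667*I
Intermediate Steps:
s = 10
G = -8*I/3 (G = -√(-65 + 1)/3 = -8*I/3 ≈ -2.6667*I)
Y(a) = -3 + a
Y(G)*s = (-3 - 8*I/3)*10 = -30 - 80*I/3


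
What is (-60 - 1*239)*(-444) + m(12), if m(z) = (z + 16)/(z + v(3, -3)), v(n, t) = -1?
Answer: 1460344/11 ≈ 1.3276e+5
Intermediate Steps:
m(z) = (16 + z)/(-1 + z) (m(z) = (z + 16)/(z - 1) = (16 + z)/(-1 + z))
(-60 - 1*239)*(-444) + m(12) = (-60 - 1*239)*(-444) + (16 + 12)/(-1 + 12) = (-60 - 239)*(-444) + 28/11 = -299*(-444) + (1/11)*28 = 132756 + 28/11 = 1460344/11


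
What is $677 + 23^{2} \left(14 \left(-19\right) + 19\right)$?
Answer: $-129986$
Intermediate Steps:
$677 + 23^{2} \left(14 \left(-19\right) + 19\right) = 677 + 529 \left(-266 + 19\right) = 677 + 529 \left(-247\right) = 677 - 130663 = -129986$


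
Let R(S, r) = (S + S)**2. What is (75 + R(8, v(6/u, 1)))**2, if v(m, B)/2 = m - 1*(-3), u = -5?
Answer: 109561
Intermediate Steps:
v(m, B) = 6 + 2*m (v(m, B) = 2*(m - 1*(-3)) = 2*(m + 3) = 2*(3 + m) = 6 + 2*m)
R(S, r) = 4*S**2 (R(S, r) = (2*S)**2 = 4*S**2)
(75 + R(8, v(6/u, 1)))**2 = (75 + 4*8**2)**2 = (75 + 4*64)**2 = (75 + 256)**2 = 331**2 = 109561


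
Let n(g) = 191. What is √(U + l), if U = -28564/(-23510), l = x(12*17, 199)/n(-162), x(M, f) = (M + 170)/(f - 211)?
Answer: 7*√3895381280490/13471230 ≈ 1.0256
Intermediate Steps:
x(M, f) = (170 + M)/(-211 + f)
l = -187/1146 (l = ((170 + 12*17)/(-211 + 199))/191 = ((170 + 204)/(-12))*(1/191) = -1/12*374*(1/191) = -187/6*1/191 = -187/1146 ≈ -0.16318)
U = 14282/11755 (U = -28564*(-1/23510) = 14282/11755 ≈ 1.2150)
√(U + l) = √(14282/11755 - 187/1146) = √(14168987/13471230) = 7*√3895381280490/13471230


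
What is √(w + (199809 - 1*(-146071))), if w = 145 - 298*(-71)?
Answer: √367183 ≈ 605.96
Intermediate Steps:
w = 21303 (w = 145 + 21158 = 21303)
√(w + (199809 - 1*(-146071))) = √(21303 + (199809 - 1*(-146071))) = √(21303 + (199809 + 146071)) = √(21303 + 345880) = √367183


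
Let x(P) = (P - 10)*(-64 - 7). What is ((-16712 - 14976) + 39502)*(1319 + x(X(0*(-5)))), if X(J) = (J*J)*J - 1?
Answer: 16409400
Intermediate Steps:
X(J) = -1 + J**3 (X(J) = J**2*J - 1 = J**3 - 1 = -1 + J**3)
x(P) = 710 - 71*P (x(P) = (-10 + P)*(-71) = 710 - 71*P)
((-16712 - 14976) + 39502)*(1319 + x(X(0*(-5)))) = ((-16712 - 14976) + 39502)*(1319 + (710 - 71*(-1 + (0*(-5))**3))) = (-31688 + 39502)*(1319 + (710 - 71*(-1 + 0**3))) = 7814*(1319 + (710 - 71*(-1 + 0))) = 7814*(1319 + (710 - 71*(-1))) = 7814*(1319 + (710 + 71)) = 7814*(1319 + 781) = 7814*2100 = 16409400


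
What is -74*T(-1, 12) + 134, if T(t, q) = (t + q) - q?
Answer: 208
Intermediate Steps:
T(t, q) = t (T(t, q) = (q + t) - q = t)
-74*T(-1, 12) + 134 = -74*(-1) + 134 = 74 + 134 = 208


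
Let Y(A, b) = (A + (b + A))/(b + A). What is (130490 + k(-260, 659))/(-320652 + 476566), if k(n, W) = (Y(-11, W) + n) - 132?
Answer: 84304141/101032272 ≈ 0.83443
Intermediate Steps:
Y(A, b) = (b + 2*A)/(A + b) (Y(A, b) = (A + (A + b))/(A + b) = (b + 2*A)/(A + b))
k(n, W) = -132 + n + (-22 + W)/(-11 + W) (k(n, W) = ((W + 2*(-11))/(-11 + W) + n) - 132 = ((W - 22)/(-11 + W) + n) - 132 = ((-22 + W)/(-11 + W) + n) - 132 = (n + (-22 + W)/(-11 + W)) - 132 = -132 + n + (-22 + W)/(-11 + W))
(130490 + k(-260, 659))/(-320652 + 476566) = (130490 + (-22 + 659 + (-132 - 260)*(-11 + 659))/(-11 + 659))/(-320652 + 476566) = (130490 + (-22 + 659 - 392*648)/648)/155914 = (130490 + (-22 + 659 - 254016)/648)*(1/155914) = (130490 + (1/648)*(-253379))*(1/155914) = (130490 - 253379/648)*(1/155914) = (84304141/648)*(1/155914) = 84304141/101032272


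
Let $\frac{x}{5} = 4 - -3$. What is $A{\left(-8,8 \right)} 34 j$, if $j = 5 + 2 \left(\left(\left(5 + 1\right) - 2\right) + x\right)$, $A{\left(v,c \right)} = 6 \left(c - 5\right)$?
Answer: $50796$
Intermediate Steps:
$A{\left(v,c \right)} = -30 + 6 c$ ($A{\left(v,c \right)} = 6 \left(-5 + c\right) = -30 + 6 c$)
$x = 35$ ($x = 5 \left(4 - -3\right) = 5 \left(4 + 3\right) = 5 \cdot 7 = 35$)
$j = 83$ ($j = 5 + 2 \left(\left(\left(5 + 1\right) - 2\right) + 35\right) = 5 + 2 \left(\left(6 - 2\right) + 35\right) = 5 + 2 \left(4 + 35\right) = 5 + 2 \cdot 39 = 5 + 78 = 83$)
$A{\left(-8,8 \right)} 34 j = \left(-30 + 6 \cdot 8\right) 34 \cdot 83 = \left(-30 + 48\right) 34 \cdot 83 = 18 \cdot 34 \cdot 83 = 612 \cdot 83 = 50796$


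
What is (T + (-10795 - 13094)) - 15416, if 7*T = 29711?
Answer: -245424/7 ≈ -35061.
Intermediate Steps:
T = 29711/7 (T = (⅐)*29711 = 29711/7 ≈ 4244.4)
(T + (-10795 - 13094)) - 15416 = (29711/7 + (-10795 - 13094)) - 15416 = (29711/7 - 23889) - 15416 = -137512/7 - 15416 = -245424/7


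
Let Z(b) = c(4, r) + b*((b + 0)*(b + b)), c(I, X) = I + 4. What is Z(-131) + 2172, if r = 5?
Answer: -4494002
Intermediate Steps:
c(I, X) = 4 + I
Z(b) = 8 + 2*b³ (Z(b) = (4 + 4) + b*((b + 0)*(b + b)) = 8 + b*(b*(2*b)) = 8 + b*(2*b²) = 8 + 2*b³)
Z(-131) + 2172 = (8 + 2*(-131)³) + 2172 = (8 + 2*(-2248091)) + 2172 = (8 - 4496182) + 2172 = -4496174 + 2172 = -4494002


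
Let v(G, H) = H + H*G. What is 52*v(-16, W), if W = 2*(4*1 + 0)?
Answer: -6240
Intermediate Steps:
W = 8 (W = 2*(4 + 0) = 2*4 = 8)
v(G, H) = H + G*H
52*v(-16, W) = 52*(8*(1 - 16)) = 52*(8*(-15)) = 52*(-120) = -6240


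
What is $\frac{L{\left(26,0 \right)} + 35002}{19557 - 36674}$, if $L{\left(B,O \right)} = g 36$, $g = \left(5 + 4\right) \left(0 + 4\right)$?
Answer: $- \frac{36298}{17117} \approx -2.1206$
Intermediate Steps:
$g = 36$ ($g = 9 \cdot 4 = 36$)
$L{\left(B,O \right)} = 1296$ ($L{\left(B,O \right)} = 36 \cdot 36 = 1296$)
$\frac{L{\left(26,0 \right)} + 35002}{19557 - 36674} = \frac{1296 + 35002}{19557 - 36674} = \frac{36298}{-17117} = 36298 \left(- \frac{1}{17117}\right) = - \frac{36298}{17117}$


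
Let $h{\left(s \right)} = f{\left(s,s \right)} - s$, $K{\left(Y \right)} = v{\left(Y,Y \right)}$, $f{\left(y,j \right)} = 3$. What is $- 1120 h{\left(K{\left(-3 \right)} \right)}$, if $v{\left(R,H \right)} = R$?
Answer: $-6720$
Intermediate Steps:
$K{\left(Y \right)} = Y$
$h{\left(s \right)} = 3 - s$
$- 1120 h{\left(K{\left(-3 \right)} \right)} = - 1120 \left(3 - -3\right) = - 1120 \left(3 + 3\right) = \left(-1120\right) 6 = -6720$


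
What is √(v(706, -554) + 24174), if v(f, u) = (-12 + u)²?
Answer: √344530 ≈ 586.97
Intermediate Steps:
√(v(706, -554) + 24174) = √((-12 - 554)² + 24174) = √((-566)² + 24174) = √(320356 + 24174) = √344530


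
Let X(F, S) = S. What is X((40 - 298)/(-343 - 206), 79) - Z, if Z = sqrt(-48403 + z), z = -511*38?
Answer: 79 - I*sqrt(67821) ≈ 79.0 - 260.42*I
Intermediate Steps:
z = -19418
Z = I*sqrt(67821) (Z = sqrt(-48403 - 19418) = sqrt(-67821) = I*sqrt(67821) ≈ 260.42*I)
X((40 - 298)/(-343 - 206), 79) - Z = 79 - I*sqrt(67821)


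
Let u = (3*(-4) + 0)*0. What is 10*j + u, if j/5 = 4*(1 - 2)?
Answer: -200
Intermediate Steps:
u = 0 (u = (-12 + 0)*0 = -12*0 = 0)
j = -20 (j = 5*(4*(1 - 2)) = 5*(4*(-1)) = 5*(-4) = -20)
10*j + u = 10*(-20) + 0 = -200 + 0 = -200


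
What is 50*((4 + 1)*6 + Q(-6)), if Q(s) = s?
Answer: 1200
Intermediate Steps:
50*((4 + 1)*6 + Q(-6)) = 50*((4 + 1)*6 - 6) = 50*(5*6 - 6) = 50*(30 - 6) = 50*24 = 1200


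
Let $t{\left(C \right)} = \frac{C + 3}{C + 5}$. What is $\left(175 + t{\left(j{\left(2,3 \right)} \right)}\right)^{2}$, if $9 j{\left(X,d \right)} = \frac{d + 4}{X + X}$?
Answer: $\frac{1078465600}{34969} \approx 30841.0$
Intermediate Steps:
$j{\left(X,d \right)} = \frac{4 + d}{18 X}$ ($j{\left(X,d \right)} = \frac{\left(d + 4\right) \frac{1}{X + X}}{9} = \frac{\left(4 + d\right) \frac{1}{2 X}}{9} = \frac{\frac{1}{2} \frac{1}{X} \left(4 + d\right)}{9} = \frac{4 + d}{18 X}$)
$t{\left(C \right)} = \frac{3 + C}{5 + C}$
$\left(175 + t{\left(j{\left(2,3 \right)} \right)}\right)^{2} = \left(175 + \frac{3 + \frac{4 + 3}{18 \cdot 2}}{5 + \frac{4 + 3}{18 \cdot 2}}\right)^{2} = \left(175 + \frac{3 + \frac{1}{18} \cdot \frac{1}{2} \cdot 7}{5 + \frac{1}{18} \cdot \frac{1}{2} \cdot 7}\right)^{2} = \left(175 + \frac{3 + \frac{7}{36}}{5 + \frac{7}{36}}\right)^{2} = \left(175 + \frac{1}{\frac{187}{36}} \cdot \frac{115}{36}\right)^{2} = \left(175 + \frac{36}{187} \cdot \frac{115}{36}\right)^{2} = \left(175 + \frac{115}{187}\right)^{2} = \left(\frac{32840}{187}\right)^{2} = \frac{1078465600}{34969}$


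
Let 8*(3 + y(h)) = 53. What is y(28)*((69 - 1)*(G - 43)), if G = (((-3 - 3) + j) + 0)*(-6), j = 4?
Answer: -15283/2 ≈ -7641.5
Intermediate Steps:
y(h) = 29/8 (y(h) = -3 + (1/8)*53 = -3 + 53/8 = 29/8)
G = 12 (G = (((-3 - 3) + 4) + 0)*(-6) = ((-6 + 4) + 0)*(-6) = (-2 + 0)*(-6) = -2*(-6) = 12)
y(28)*((69 - 1)*(G - 43)) = 29*((69 - 1)*(12 - 43))/8 = 29*(68*(-31))/8 = (29/8)*(-2108) = -15283/2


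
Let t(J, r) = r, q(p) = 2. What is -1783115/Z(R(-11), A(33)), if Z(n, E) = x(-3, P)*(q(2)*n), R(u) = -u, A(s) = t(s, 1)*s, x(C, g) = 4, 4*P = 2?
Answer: -1783115/88 ≈ -20263.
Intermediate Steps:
P = 1/2 (P = (1/4)*2 = 1/2 ≈ 0.50000)
A(s) = s (A(s) = 1*s = s)
Z(n, E) = 8*n (Z(n, E) = 4*(2*n) = 8*n)
-1783115/Z(R(-11), A(33)) = -1783115/(8*(-1*(-11))) = -1783115/(8*11) = -1783115/88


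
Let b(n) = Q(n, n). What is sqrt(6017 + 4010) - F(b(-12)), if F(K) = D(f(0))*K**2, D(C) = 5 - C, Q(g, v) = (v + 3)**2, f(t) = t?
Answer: -32805 + sqrt(10027) ≈ -32705.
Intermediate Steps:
Q(g, v) = (3 + v)**2
b(n) = (3 + n)**2
F(K) = 5*K**2 (F(K) = (5 - 1*0)*K**2 = (5 + 0)*K**2 = 5*K**2)
sqrt(6017 + 4010) - F(b(-12)) = sqrt(6017 + 4010) - 5*((3 - 12)**2)**2 = sqrt(10027) - 5*((-9)**2)**2 = sqrt(10027) - 5*81**2 = sqrt(10027) - 5*6561 = sqrt(10027) - 1*32805 = sqrt(10027) - 32805 = -32805 + sqrt(10027)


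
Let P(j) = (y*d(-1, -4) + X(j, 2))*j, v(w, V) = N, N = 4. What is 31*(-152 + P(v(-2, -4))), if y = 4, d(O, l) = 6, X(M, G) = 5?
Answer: -1116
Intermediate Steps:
v(w, V) = 4
P(j) = 29*j (P(j) = (4*6 + 5)*j = (24 + 5)*j = 29*j)
31*(-152 + P(v(-2, -4))) = 31*(-152 + 29*4) = 31*(-152 + 116) = 31*(-36) = -1116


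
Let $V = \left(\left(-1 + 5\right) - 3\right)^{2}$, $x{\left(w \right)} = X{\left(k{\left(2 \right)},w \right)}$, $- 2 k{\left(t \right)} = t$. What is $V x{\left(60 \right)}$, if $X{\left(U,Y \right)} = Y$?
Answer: $60$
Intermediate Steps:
$k{\left(t \right)} = - \frac{t}{2}$
$x{\left(w \right)} = w$
$V = 1$ ($V = \left(4 - 3\right)^{2} = 1^{2} = 1$)
$V x{\left(60 \right)} = 1 \cdot 60 = 60$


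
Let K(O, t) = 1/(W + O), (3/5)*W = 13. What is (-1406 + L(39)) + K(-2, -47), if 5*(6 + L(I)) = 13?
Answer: -415758/295 ≈ -1409.3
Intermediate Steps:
W = 65/3 (W = (5/3)*13 = 65/3 ≈ 21.667)
L(I) = -17/5 (L(I) = -6 + (⅕)*13 = -6 + 13/5 = -17/5)
K(O, t) = 1/(65/3 + O)
(-1406 + L(39)) + K(-2, -47) = (-1406 - 17/5) + 3/(65 + 3*(-2)) = -7047/5 + 3/(65 - 6) = -7047/5 + 3/59 = -415758/295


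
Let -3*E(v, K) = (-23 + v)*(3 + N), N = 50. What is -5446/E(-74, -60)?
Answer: -16338/5141 ≈ -3.1780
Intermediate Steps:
E(v, K) = 1219/3 - 53*v/3 (E(v, K) = -(-23 + v)*(3 + 50)/3 = -(-23 + v)*53/3 = -(-1219 + 53*v)/3 = 1219/3 - 53*v/3)
-5446/E(-74, -60) = -5446/(1219/3 - 53/3*(-74)) = -5446/(1219/3 + 3922/3) = -5446/5141/3 = -5446*3/5141 = -16338/5141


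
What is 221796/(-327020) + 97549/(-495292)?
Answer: -35438564603/40492597460 ≈ -0.87519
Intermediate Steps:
221796/(-327020) + 97549/(-495292) = 221796*(-1/327020) + 97549*(-1/495292) = -55449/81755 - 97549/495292 = -35438564603/40492597460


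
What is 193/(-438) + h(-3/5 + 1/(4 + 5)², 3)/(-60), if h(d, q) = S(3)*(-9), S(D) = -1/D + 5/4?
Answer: -5311/17520 ≈ -0.30314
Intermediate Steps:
S(D) = 5/4 - 1/D (S(D) = -1/D + 5*(¼) = -1/D + 5/4 = 5/4 - 1/D)
h(d, q) = -33/4 (h(d, q) = (5/4 - 1/3)*(-9) = (5/4 - 1*⅓)*(-9) = (5/4 - ⅓)*(-9) = (11/12)*(-9) = -33/4)
193/(-438) + h(-3/5 + 1/(4 + 5)², 3)/(-60) = 193/(-438) - 33/4/(-60) = 193*(-1/438) - 33/4*(-1/60) = -193/438 + 11/80 = -5311/17520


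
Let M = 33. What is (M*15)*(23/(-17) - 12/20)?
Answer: -16434/17 ≈ -966.71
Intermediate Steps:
(M*15)*(23/(-17) - 12/20) = (33*15)*(23/(-17) - 12/20) = 495*(23*(-1/17) - 12*1/20) = 495*(-23/17 - ⅗) = 495*(-166/85) = -16434/17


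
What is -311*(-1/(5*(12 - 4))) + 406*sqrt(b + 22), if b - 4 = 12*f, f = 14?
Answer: 311/40 + 406*sqrt(194) ≈ 5662.7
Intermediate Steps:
b = 172 (b = 4 + 12*14 = 4 + 168 = 172)
-311*(-1/(5*(12 - 4))) + 406*sqrt(b + 22) = -311*(-1/(5*(12 - 4))) + 406*sqrt(172 + 22) = -311/(8*(-5)) + 406*sqrt(194) = -311/(-40) + 406*sqrt(194) = -311*(-1/40) + 406*sqrt(194) = 311/40 + 406*sqrt(194)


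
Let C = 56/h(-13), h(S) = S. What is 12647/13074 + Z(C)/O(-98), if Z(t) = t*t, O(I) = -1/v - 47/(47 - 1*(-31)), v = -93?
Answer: -821193307/27023958 ≈ -30.388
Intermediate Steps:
C = -56/13 (C = 56/(-13) = 56*(-1/13) = -56/13 ≈ -4.3077)
O(I) = -477/806 (O(I) = -1/(-93) - 47/(47 - 1*(-31)) = -1*(-1/93) - 47/(47 + 31) = 1/93 - 47/78 = -477/806)
Z(t) = t²
12647/13074 + Z(C)/O(-98) = 12647/13074 + (-56/13)²/(-477/806) = 12647*(1/13074) + (3136/169)*(-806/477) = 12647/13074 - 194432/6201 = -821193307/27023958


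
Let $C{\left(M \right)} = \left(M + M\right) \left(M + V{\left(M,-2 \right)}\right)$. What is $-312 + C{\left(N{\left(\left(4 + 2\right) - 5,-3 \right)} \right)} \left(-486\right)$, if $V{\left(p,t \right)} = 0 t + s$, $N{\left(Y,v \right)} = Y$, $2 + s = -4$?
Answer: $4548$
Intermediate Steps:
$s = -6$ ($s = -2 - 4 = -6$)
$V{\left(p,t \right)} = -6$ ($V{\left(p,t \right)} = 0 t - 6 = 0 - 6 = -6$)
$C{\left(M \right)} = 2 M \left(-6 + M\right)$ ($C{\left(M \right)} = \left(M + M\right) \left(M - 6\right) = 2 M \left(-6 + M\right)$)
$-312 + C{\left(N{\left(\left(4 + 2\right) - 5,-3 \right)} \right)} \left(-486\right) = -312 + 2 \left(\left(4 + 2\right) - 5\right) \left(-6 + \left(\left(4 + 2\right) - 5\right)\right) \left(-486\right) = -312 + 2 \left(6 - 5\right) \left(-6 + \left(6 - 5\right)\right) \left(-486\right) = -312 + 2 \cdot 1 \left(-6 + 1\right) \left(-486\right) = -312 + 2 \cdot 1 \left(-5\right) \left(-486\right) = -312 - -4860 = -312 + 4860 = 4548$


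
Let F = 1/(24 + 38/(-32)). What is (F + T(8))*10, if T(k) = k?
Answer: 5872/73 ≈ 80.438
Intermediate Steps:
F = 16/365 (F = 1/(24 + 38*(-1/32)) = 1/(24 - 19/16) = 1/(365/16) = 16/365 ≈ 0.043836)
(F + T(8))*10 = (16/365 + 8)*10 = (2936/365)*10 = 5872/73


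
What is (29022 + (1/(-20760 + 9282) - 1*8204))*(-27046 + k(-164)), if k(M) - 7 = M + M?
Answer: -6539317365101/11478 ≈ -5.6973e+8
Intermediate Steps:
k(M) = 7 + 2*M (k(M) = 7 + (M + M) = 7 + 2*M)
(29022 + (1/(-20760 + 9282) - 1*8204))*(-27046 + k(-164)) = (29022 + (1/(-20760 + 9282) - 1*8204))*(-27046 + (7 + 2*(-164))) = (29022 + (1/(-11478) - 8204))*(-27046 + (7 - 328)) = (29022 + (-1/11478 - 8204))*(-27046 - 321) = (29022 - 94165513/11478)*(-27367) = (238949003/11478)*(-27367) = -6539317365101/11478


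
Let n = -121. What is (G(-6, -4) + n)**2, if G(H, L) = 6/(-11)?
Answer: 1787569/121 ≈ 14773.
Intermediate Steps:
G(H, L) = -6/11 (G(H, L) = 6*(-1/11) = -6/11)
(G(-6, -4) + n)**2 = (-6/11 - 121)**2 = (-1337/11)**2 = 1787569/121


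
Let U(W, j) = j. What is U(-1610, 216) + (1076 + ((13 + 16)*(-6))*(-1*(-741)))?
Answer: -127642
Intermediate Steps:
U(-1610, 216) + (1076 + ((13 + 16)*(-6))*(-1*(-741))) = 216 + (1076 + ((13 + 16)*(-6))*(-1*(-741))) = 216 + (1076 + (29*(-6))*741) = 216 + (1076 - 174*741) = 216 + (1076 - 128934) = 216 - 127858 = -127642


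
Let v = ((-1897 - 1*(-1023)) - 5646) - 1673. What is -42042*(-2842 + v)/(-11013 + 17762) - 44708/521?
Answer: 241407603578/3516229 ≈ 68655.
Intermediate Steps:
v = -8193 (v = ((-1897 + 1023) - 5646) - 1673 = (-874 - 5646) - 1673 = -6520 - 1673 = -8193)
-42042*(-2842 + v)/(-11013 + 17762) - 44708/521 = -42042*(-2842 - 8193)/(-11013 + 17762) - 44708/521 = -42042/(6749/(-11035)) - 44708*1/521 = -42042/(6749*(-1/11035)) - 44708/521 = -42042/(-6749/11035) - 44708/521 = -42042*(-11035/6749) - 44708/521 = 463933470/6749 - 44708/521 = 241407603578/3516229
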